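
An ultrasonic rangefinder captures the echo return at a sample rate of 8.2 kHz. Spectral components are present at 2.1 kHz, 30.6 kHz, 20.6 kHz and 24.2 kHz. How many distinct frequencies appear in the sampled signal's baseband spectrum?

4

fs/2 = 4.1 kHz.
2.1 kHz ≤ fs/2 = 4.1 kHz, passes unchanged.
30.6 kHz mod fs = 6 kHz.
6 kHz > fs/2 = 4.1 kHz, folds to fs − 6 kHz = 2.2 kHz.
20.6 kHz mod fs = 4.2 kHz.
4.2 kHz > fs/2 = 4.1 kHz, folds to fs − 4.2 kHz = 4 kHz.
24.2 kHz mod fs = 7.8 kHz.
7.8 kHz > fs/2 = 4.1 kHz, folds to fs − 7.8 kHz = 0.4 kHz.
Distinct values: {0.4 kHz, 2.1 kHz, 2.2 kHz, 4 kHz} → 4.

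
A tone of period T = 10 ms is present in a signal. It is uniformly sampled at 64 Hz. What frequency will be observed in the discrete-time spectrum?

T = 10 ms → f = 1/T = 100 Hz.
100 Hz mod fs = 36 Hz.
36 Hz > fs/2 = 32 Hz, folds to fs − 36 Hz = 28 Hz.

28 Hz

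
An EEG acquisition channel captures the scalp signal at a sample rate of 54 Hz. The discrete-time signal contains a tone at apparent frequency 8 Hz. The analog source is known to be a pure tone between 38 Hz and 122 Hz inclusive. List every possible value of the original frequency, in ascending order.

Frequencies that alias to 8 Hz are k·fs ± 8 Hz for integer k ≥ 0.
k=0: 8 Hz.
k=1: 46 Hz, 62 Hz.
k=2: 100 Hz, 116 Hz.
k=3: 154 Hz, 170 Hz.
Within [38 Hz, 122 Hz]: 46 Hz, 62 Hz, 100 Hz, 116 Hz.

46 Hz, 62 Hz, 100 Hz, 116 Hz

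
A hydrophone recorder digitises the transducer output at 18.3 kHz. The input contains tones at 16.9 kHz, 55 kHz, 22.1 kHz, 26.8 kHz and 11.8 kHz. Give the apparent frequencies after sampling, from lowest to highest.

0.1 kHz, 1.4 kHz, 3.8 kHz, 6.5 kHz, 8.5 kHz

fs/2 = 9.15 kHz.
16.9 kHz > fs/2 = 9.15 kHz, folds to fs − 16.9 kHz = 1.4 kHz.
55 kHz mod fs = 0.1 kHz.
0.1 kHz ≤ fs/2 = 9.15 kHz, appears at 0.1 kHz.
22.1 kHz mod fs = 3.8 kHz.
3.8 kHz ≤ fs/2 = 9.15 kHz, appears at 3.8 kHz.
26.8 kHz mod fs = 8.5 kHz.
8.5 kHz ≤ fs/2 = 9.15 kHz, appears at 8.5 kHz.
11.8 kHz > fs/2 = 9.15 kHz, folds to fs − 11.8 kHz = 6.5 kHz.
Distinct values: {0.1 kHz, 1.4 kHz, 3.8 kHz, 6.5 kHz, 8.5 kHz}.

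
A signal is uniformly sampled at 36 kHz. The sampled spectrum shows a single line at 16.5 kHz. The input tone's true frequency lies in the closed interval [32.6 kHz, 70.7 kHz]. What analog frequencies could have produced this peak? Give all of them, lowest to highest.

52.5 kHz, 55.5 kHz

Frequencies that alias to 16.5 kHz are k·fs ± 16.5 kHz for integer k ≥ 0.
k=0: 16.5 kHz.
k=1: 19.5 kHz, 52.5 kHz.
k=2: 55.5 kHz, 88.5 kHz.
k=3: 91.5 kHz, 124.5 kHz.
Within [32.6 kHz, 70.7 kHz]: 52.5 kHz, 55.5 kHz.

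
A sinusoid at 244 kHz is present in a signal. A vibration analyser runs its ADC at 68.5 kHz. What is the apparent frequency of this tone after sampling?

30 kHz

244 kHz mod fs = 38.5 kHz.
38.5 kHz > fs/2 = 34.25 kHz, folds to fs − 38.5 kHz = 30 kHz.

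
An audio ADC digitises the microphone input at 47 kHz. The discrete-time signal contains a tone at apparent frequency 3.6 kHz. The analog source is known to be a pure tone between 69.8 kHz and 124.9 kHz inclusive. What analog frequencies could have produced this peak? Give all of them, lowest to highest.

Frequencies that alias to 3.6 kHz are k·fs ± 3.6 kHz for integer k ≥ 0.
k=0: 3.6 kHz.
k=1: 43.4 kHz, 50.6 kHz.
k=2: 90.4 kHz, 97.6 kHz.
k=3: 137.4 kHz, 144.6 kHz.
Within [69.8 kHz, 124.9 kHz]: 90.4 kHz, 97.6 kHz.

90.4 kHz, 97.6 kHz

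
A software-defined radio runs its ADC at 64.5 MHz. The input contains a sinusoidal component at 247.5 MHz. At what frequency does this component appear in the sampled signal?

247.5 MHz mod fs = 54 MHz.
54 MHz > fs/2 = 32.25 MHz, folds to fs − 54 MHz = 10.5 MHz.

10.5 MHz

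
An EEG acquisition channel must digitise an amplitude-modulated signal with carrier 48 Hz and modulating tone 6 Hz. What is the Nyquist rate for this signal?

AM sidebands sit at fc ± fm = 42 Hz and 54 Hz.
Highest-frequency component: 54 Hz.
Nyquist rate = 2 × 54 Hz = 108 Hz.

108 Hz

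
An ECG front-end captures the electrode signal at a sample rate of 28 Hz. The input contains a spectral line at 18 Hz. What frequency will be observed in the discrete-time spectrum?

10 Hz

18 Hz > fs/2 = 14 Hz, folds to fs − 18 Hz = 10 Hz.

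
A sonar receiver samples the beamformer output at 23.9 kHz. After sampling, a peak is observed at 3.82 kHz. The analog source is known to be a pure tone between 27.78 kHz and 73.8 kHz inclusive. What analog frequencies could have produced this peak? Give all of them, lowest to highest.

43.98 kHz, 51.62 kHz, 67.88 kHz

Frequencies that alias to 3.82 kHz are k·fs ± 3.82 kHz for integer k ≥ 0.
k=0: 3.82 kHz.
k=1: 20.08 kHz, 27.72 kHz.
k=2: 43.98 kHz, 51.62 kHz.
k=3: 67.88 kHz, 75.52 kHz.
k=4: 91.78 kHz, 99.42 kHz.
Within [27.78 kHz, 73.8 kHz]: 43.98 kHz, 51.62 kHz, 67.88 kHz.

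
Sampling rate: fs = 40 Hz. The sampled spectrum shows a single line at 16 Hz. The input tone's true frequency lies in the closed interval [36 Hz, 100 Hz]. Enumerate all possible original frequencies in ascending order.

56 Hz, 64 Hz, 96 Hz

Frequencies that alias to 16 Hz are k·fs ± 16 Hz for integer k ≥ 0.
k=0: 16 Hz.
k=1: 24 Hz, 56 Hz.
k=2: 64 Hz, 96 Hz.
k=3: 104 Hz, 136 Hz.
Within [36 Hz, 100 Hz]: 56 Hz, 64 Hz, 96 Hz.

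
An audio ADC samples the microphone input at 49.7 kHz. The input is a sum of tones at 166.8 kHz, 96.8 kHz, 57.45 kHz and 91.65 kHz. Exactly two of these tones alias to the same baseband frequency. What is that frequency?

7.75 kHz

fs/2 = 24.85 kHz.
166.8 kHz mod fs = 17.7 kHz.
17.7 kHz ≤ fs/2 = 24.85 kHz, appears at 17.7 kHz.
96.8 kHz mod fs = 47.1 kHz.
47.1 kHz > fs/2 = 24.85 kHz, folds to fs − 47.1 kHz = 2.6 kHz.
57.45 kHz mod fs = 7.75 kHz.
7.75 kHz ≤ fs/2 = 24.85 kHz, appears at 7.75 kHz.
91.65 kHz mod fs = 41.95 kHz.
41.95 kHz > fs/2 = 24.85 kHz, folds to fs − 41.95 kHz = 7.75 kHz.
57.45 kHz and 91.65 kHz both map to 7.75 kHz.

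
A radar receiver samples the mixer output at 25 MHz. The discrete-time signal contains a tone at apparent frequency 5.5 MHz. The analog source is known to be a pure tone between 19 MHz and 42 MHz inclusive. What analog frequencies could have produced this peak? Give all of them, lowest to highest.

Frequencies that alias to 5.5 MHz are k·fs ± 5.5 MHz for integer k ≥ 0.
k=0: 5.5 MHz.
k=1: 19.5 MHz, 30.5 MHz.
k=2: 44.5 MHz, 55.5 MHz.
Within [19 MHz, 42 MHz]: 19.5 MHz, 30.5 MHz.

19.5 MHz, 30.5 MHz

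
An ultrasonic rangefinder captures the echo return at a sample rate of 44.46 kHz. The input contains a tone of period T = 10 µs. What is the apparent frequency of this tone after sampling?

T = 10 µs → f = 1/T = 100 kHz.
100 kHz mod fs = 11.08 kHz.
11.08 kHz ≤ fs/2 = 22.23 kHz, appears at 11.08 kHz.

11.08 kHz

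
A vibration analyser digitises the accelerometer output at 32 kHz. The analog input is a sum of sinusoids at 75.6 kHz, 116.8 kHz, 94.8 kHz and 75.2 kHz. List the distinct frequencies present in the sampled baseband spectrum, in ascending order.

fs/2 = 16 kHz.
75.6 kHz mod fs = 11.6 kHz.
11.6 kHz ≤ fs/2 = 16 kHz, appears at 11.6 kHz.
116.8 kHz mod fs = 20.8 kHz.
20.8 kHz > fs/2 = 16 kHz, folds to fs − 20.8 kHz = 11.2 kHz.
94.8 kHz mod fs = 30.8 kHz.
30.8 kHz > fs/2 = 16 kHz, folds to fs − 30.8 kHz = 1.2 kHz.
75.2 kHz mod fs = 11.2 kHz.
11.2 kHz ≤ fs/2 = 16 kHz, appears at 11.2 kHz.
Distinct values: {1.2 kHz, 11.2 kHz, 11.6 kHz}.

1.2 kHz, 11.2 kHz, 11.6 kHz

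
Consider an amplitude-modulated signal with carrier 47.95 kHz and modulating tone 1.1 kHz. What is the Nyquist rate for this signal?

AM sidebands sit at fc ± fm = 46.85 kHz and 49.05 kHz.
Highest-frequency component: 49.05 kHz.
Nyquist rate = 2 × 49.05 kHz = 98.1 kHz.

98.1 kHz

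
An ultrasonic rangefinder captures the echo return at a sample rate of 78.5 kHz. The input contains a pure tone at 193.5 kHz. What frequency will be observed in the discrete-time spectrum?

193.5 kHz mod fs = 36.5 kHz.
36.5 kHz ≤ fs/2 = 39.25 kHz, appears at 36.5 kHz.

36.5 kHz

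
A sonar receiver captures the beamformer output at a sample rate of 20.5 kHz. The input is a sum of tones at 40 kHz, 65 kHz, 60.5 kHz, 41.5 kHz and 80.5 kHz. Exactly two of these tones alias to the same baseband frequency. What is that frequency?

fs/2 = 10.25 kHz.
40 kHz mod fs = 19.5 kHz.
19.5 kHz > fs/2 = 10.25 kHz, folds to fs − 19.5 kHz = 1 kHz.
65 kHz mod fs = 3.5 kHz.
3.5 kHz ≤ fs/2 = 10.25 kHz, appears at 3.5 kHz.
60.5 kHz mod fs = 19.5 kHz.
19.5 kHz > fs/2 = 10.25 kHz, folds to fs − 19.5 kHz = 1 kHz.
41.5 kHz mod fs = 0.5 kHz.
0.5 kHz ≤ fs/2 = 10.25 kHz, appears at 0.5 kHz.
80.5 kHz mod fs = 19 kHz.
19 kHz > fs/2 = 10.25 kHz, folds to fs − 19 kHz = 1.5 kHz.
40 kHz and 60.5 kHz both map to 1 kHz.

1 kHz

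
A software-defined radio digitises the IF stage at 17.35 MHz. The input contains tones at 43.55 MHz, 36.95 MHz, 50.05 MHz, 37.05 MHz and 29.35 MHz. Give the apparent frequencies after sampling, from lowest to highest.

2 MHz, 2.25 MHz, 2.35 MHz, 5.35 MHz, 8.5 MHz

fs/2 = 8.675 MHz.
43.55 MHz mod fs = 8.85 MHz.
8.85 MHz > fs/2 = 8.675 MHz, folds to fs − 8.85 MHz = 8.5 MHz.
36.95 MHz mod fs = 2.25 MHz.
2.25 MHz ≤ fs/2 = 8.675 MHz, appears at 2.25 MHz.
50.05 MHz mod fs = 15.35 MHz.
15.35 MHz > fs/2 = 8.675 MHz, folds to fs − 15.35 MHz = 2 MHz.
37.05 MHz mod fs = 2.35 MHz.
2.35 MHz ≤ fs/2 = 8.675 MHz, appears at 2.35 MHz.
29.35 MHz mod fs = 12 MHz.
12 MHz > fs/2 = 8.675 MHz, folds to fs − 12 MHz = 5.35 MHz.
Distinct values: {2 MHz, 2.25 MHz, 2.35 MHz, 5.35 MHz, 8.5 MHz}.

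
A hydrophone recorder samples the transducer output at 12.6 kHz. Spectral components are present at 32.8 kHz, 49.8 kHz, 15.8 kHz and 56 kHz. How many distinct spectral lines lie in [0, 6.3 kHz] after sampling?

fs/2 = 6.3 kHz.
32.8 kHz mod fs = 7.6 kHz.
7.6 kHz > fs/2 = 6.3 kHz, folds to fs − 7.6 kHz = 5 kHz.
49.8 kHz mod fs = 12 kHz.
12 kHz > fs/2 = 6.3 kHz, folds to fs − 12 kHz = 0.6 kHz.
15.8 kHz mod fs = 3.2 kHz.
3.2 kHz ≤ fs/2 = 6.3 kHz, appears at 3.2 kHz.
56 kHz mod fs = 5.6 kHz.
5.6 kHz ≤ fs/2 = 6.3 kHz, appears at 5.6 kHz.
Distinct values: {0.6 kHz, 3.2 kHz, 5 kHz, 5.6 kHz} → 4.

4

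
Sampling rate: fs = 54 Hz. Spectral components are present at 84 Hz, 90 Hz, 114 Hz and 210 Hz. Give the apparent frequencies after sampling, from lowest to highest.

6 Hz, 18 Hz, 24 Hz

fs/2 = 27 Hz.
84 Hz mod fs = 30 Hz.
30 Hz > fs/2 = 27 Hz, folds to fs − 30 Hz = 24 Hz.
90 Hz mod fs = 36 Hz.
36 Hz > fs/2 = 27 Hz, folds to fs − 36 Hz = 18 Hz.
114 Hz mod fs = 6 Hz.
6 Hz ≤ fs/2 = 27 Hz, appears at 6 Hz.
210 Hz mod fs = 48 Hz.
48 Hz > fs/2 = 27 Hz, folds to fs − 48 Hz = 6 Hz.
Distinct values: {6 Hz, 18 Hz, 24 Hz}.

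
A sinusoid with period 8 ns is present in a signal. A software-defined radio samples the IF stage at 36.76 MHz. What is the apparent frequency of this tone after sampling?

T = 8 ns → f = 1/T = 125 MHz.
125 MHz mod fs = 14.72 MHz.
14.72 MHz ≤ fs/2 = 18.38 MHz, appears at 14.72 MHz.

14.72 MHz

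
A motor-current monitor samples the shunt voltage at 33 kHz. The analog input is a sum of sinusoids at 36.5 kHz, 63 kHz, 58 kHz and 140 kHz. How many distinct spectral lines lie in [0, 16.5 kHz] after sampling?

3

fs/2 = 16.5 kHz.
36.5 kHz mod fs = 3.5 kHz.
3.5 kHz ≤ fs/2 = 16.5 kHz, appears at 3.5 kHz.
63 kHz mod fs = 30 kHz.
30 kHz > fs/2 = 16.5 kHz, folds to fs − 30 kHz = 3 kHz.
58 kHz mod fs = 25 kHz.
25 kHz > fs/2 = 16.5 kHz, folds to fs − 25 kHz = 8 kHz.
140 kHz mod fs = 8 kHz.
8 kHz ≤ fs/2 = 16.5 kHz, appears at 8 kHz.
Distinct values: {3 kHz, 3.5 kHz, 8 kHz} → 3.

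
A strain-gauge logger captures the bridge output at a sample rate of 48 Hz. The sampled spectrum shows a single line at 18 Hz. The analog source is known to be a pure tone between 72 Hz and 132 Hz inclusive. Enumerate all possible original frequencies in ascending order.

78 Hz, 114 Hz, 126 Hz

Frequencies that alias to 18 Hz are k·fs ± 18 Hz for integer k ≥ 0.
k=0: 18 Hz.
k=1: 30 Hz, 66 Hz.
k=2: 78 Hz, 114 Hz.
k=3: 126 Hz, 162 Hz.
k=4: 174 Hz, 210 Hz.
Within [72 Hz, 132 Hz]: 78 Hz, 114 Hz, 126 Hz.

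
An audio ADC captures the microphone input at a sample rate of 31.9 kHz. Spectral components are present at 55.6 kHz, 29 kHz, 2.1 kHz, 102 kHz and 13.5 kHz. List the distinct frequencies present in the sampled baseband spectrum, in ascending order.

2.1 kHz, 2.9 kHz, 6.3 kHz, 8.2 kHz, 13.5 kHz

fs/2 = 15.95 kHz.
55.6 kHz mod fs = 23.7 kHz.
23.7 kHz > fs/2 = 15.95 kHz, folds to fs − 23.7 kHz = 8.2 kHz.
29 kHz > fs/2 = 15.95 kHz, folds to fs − 29 kHz = 2.9 kHz.
2.1 kHz ≤ fs/2 = 15.95 kHz, passes unchanged.
102 kHz mod fs = 6.3 kHz.
6.3 kHz ≤ fs/2 = 15.95 kHz, appears at 6.3 kHz.
13.5 kHz ≤ fs/2 = 15.95 kHz, passes unchanged.
Distinct values: {2.1 kHz, 2.9 kHz, 6.3 kHz, 8.2 kHz, 13.5 kHz}.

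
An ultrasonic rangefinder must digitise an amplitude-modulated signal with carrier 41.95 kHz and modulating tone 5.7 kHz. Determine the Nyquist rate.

95.3 kHz

AM sidebands sit at fc ± fm = 36.25 kHz and 47.65 kHz.
Highest-frequency component: 47.65 kHz.
Nyquist rate = 2 × 47.65 kHz = 95.3 kHz.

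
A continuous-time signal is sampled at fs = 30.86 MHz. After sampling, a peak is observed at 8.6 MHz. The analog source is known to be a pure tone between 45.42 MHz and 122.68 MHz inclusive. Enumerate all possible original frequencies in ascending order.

53.12 MHz, 70.32 MHz, 83.98 MHz, 101.18 MHz, 114.84 MHz

Frequencies that alias to 8.6 MHz are k·fs ± 8.6 MHz for integer k ≥ 0.
k=0: 8.6 MHz.
k=1: 22.26 MHz, 39.46 MHz.
k=2: 53.12 MHz, 70.32 MHz.
k=3: 83.98 MHz, 101.18 MHz.
k=4: 114.84 MHz, 132.04 MHz.
k=5: 145.7 MHz, 162.9 MHz.
Within [45.42 MHz, 122.68 MHz]: 53.12 MHz, 70.32 MHz, 83.98 MHz, 101.18 MHz, 114.84 MHz.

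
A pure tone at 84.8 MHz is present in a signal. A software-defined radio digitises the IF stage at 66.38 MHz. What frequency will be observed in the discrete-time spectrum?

18.42 MHz

84.8 MHz mod fs = 18.42 MHz.
18.42 MHz ≤ fs/2 = 33.19 MHz, appears at 18.42 MHz.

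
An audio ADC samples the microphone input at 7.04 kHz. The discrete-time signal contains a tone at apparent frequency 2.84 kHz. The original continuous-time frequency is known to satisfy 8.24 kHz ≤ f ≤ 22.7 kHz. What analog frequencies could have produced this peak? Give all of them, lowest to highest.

Frequencies that alias to 2.84 kHz are k·fs ± 2.84 kHz for integer k ≥ 0.
k=0: 2.84 kHz.
k=1: 4.2 kHz, 9.88 kHz.
k=2: 11.24 kHz, 16.92 kHz.
k=3: 18.28 kHz, 23.96 kHz.
k=4: 25.32 kHz, 31 kHz.
Within [8.24 kHz, 22.7 kHz]: 9.88 kHz, 11.24 kHz, 16.92 kHz, 18.28 kHz.

9.88 kHz, 11.24 kHz, 16.92 kHz, 18.28 kHz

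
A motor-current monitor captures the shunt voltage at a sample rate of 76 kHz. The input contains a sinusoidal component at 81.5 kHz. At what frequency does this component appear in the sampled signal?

5.5 kHz

81.5 kHz mod fs = 5.5 kHz.
5.5 kHz ≤ fs/2 = 38 kHz, appears at 5.5 kHz.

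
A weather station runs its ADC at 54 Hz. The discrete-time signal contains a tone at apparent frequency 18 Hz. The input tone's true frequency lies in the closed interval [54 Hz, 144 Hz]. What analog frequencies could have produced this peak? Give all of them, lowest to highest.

72 Hz, 90 Hz, 126 Hz, 144 Hz

Frequencies that alias to 18 Hz are k·fs ± 18 Hz for integer k ≥ 0.
k=0: 18 Hz.
k=1: 36 Hz, 72 Hz.
k=2: 90 Hz, 126 Hz.
k=3: 144 Hz, 180 Hz.
k=4: 198 Hz, 234 Hz.
Within [54 Hz, 144 Hz]: 72 Hz, 90 Hz, 126 Hz, 144 Hz.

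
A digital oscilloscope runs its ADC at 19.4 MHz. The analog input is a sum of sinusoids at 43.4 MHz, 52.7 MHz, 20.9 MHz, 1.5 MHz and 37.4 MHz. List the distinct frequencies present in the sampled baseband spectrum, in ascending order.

1.4 MHz, 1.5 MHz, 4.6 MHz, 5.5 MHz

fs/2 = 9.7 MHz.
43.4 MHz mod fs = 4.6 MHz.
4.6 MHz ≤ fs/2 = 9.7 MHz, appears at 4.6 MHz.
52.7 MHz mod fs = 13.9 MHz.
13.9 MHz > fs/2 = 9.7 MHz, folds to fs − 13.9 MHz = 5.5 MHz.
20.9 MHz mod fs = 1.5 MHz.
1.5 MHz ≤ fs/2 = 9.7 MHz, appears at 1.5 MHz.
1.5 MHz ≤ fs/2 = 9.7 MHz, passes unchanged.
37.4 MHz mod fs = 18 MHz.
18 MHz > fs/2 = 9.7 MHz, folds to fs − 18 MHz = 1.4 MHz.
Distinct values: {1.4 MHz, 1.5 MHz, 4.6 MHz, 5.5 MHz}.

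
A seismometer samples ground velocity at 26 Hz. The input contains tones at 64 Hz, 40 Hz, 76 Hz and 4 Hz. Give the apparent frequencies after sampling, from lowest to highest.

fs/2 = 13 Hz.
64 Hz mod fs = 12 Hz.
12 Hz ≤ fs/2 = 13 Hz, appears at 12 Hz.
40 Hz mod fs = 14 Hz.
14 Hz > fs/2 = 13 Hz, folds to fs − 14 Hz = 12 Hz.
76 Hz mod fs = 24 Hz.
24 Hz > fs/2 = 13 Hz, folds to fs − 24 Hz = 2 Hz.
4 Hz ≤ fs/2 = 13 Hz, passes unchanged.
Distinct values: {2 Hz, 4 Hz, 12 Hz}.

2 Hz, 4 Hz, 12 Hz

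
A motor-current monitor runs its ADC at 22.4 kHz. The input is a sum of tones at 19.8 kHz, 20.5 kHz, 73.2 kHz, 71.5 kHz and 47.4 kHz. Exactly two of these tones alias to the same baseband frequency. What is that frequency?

fs/2 = 11.2 kHz.
19.8 kHz > fs/2 = 11.2 kHz, folds to fs − 19.8 kHz = 2.6 kHz.
20.5 kHz > fs/2 = 11.2 kHz, folds to fs − 20.5 kHz = 1.9 kHz.
73.2 kHz mod fs = 6 kHz.
6 kHz ≤ fs/2 = 11.2 kHz, appears at 6 kHz.
71.5 kHz mod fs = 4.3 kHz.
4.3 kHz ≤ fs/2 = 11.2 kHz, appears at 4.3 kHz.
47.4 kHz mod fs = 2.6 kHz.
2.6 kHz ≤ fs/2 = 11.2 kHz, appears at 2.6 kHz.
19.8 kHz and 47.4 kHz both map to 2.6 kHz.

2.6 kHz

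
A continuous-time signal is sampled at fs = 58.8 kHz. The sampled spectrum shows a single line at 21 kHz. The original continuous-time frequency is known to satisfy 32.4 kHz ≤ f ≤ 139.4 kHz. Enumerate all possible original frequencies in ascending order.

37.8 kHz, 79.8 kHz, 96.6 kHz, 138.6 kHz

Frequencies that alias to 21 kHz are k·fs ± 21 kHz for integer k ≥ 0.
k=0: 21 kHz.
k=1: 37.8 kHz, 79.8 kHz.
k=2: 96.6 kHz, 138.6 kHz.
k=3: 155.4 kHz, 197.4 kHz.
Within [32.4 kHz, 139.4 kHz]: 37.8 kHz, 79.8 kHz, 96.6 kHz, 138.6 kHz.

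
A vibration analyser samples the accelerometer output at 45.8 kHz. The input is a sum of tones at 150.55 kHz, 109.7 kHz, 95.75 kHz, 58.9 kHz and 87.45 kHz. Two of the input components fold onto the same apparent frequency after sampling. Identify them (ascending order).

87.45 kHz, 95.75 kHz

fs/2 = 22.9 kHz.
150.55 kHz mod fs = 13.15 kHz.
13.15 kHz ≤ fs/2 = 22.9 kHz, appears at 13.15 kHz.
109.7 kHz mod fs = 18.1 kHz.
18.1 kHz ≤ fs/2 = 22.9 kHz, appears at 18.1 kHz.
95.75 kHz mod fs = 4.15 kHz.
4.15 kHz ≤ fs/2 = 22.9 kHz, appears at 4.15 kHz.
58.9 kHz mod fs = 13.1 kHz.
13.1 kHz ≤ fs/2 = 22.9 kHz, appears at 13.1 kHz.
87.45 kHz mod fs = 41.65 kHz.
41.65 kHz > fs/2 = 22.9 kHz, folds to fs − 41.65 kHz = 4.15 kHz.
87.45 kHz and 95.75 kHz both map to 4.15 kHz.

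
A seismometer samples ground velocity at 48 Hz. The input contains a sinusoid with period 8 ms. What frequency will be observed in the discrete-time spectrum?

19 Hz

T = 8 ms → f = 1/T = 125 Hz.
125 Hz mod fs = 29 Hz.
29 Hz > fs/2 = 24 Hz, folds to fs − 29 Hz = 19 Hz.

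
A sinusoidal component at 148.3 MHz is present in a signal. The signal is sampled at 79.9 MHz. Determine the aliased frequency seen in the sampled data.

148.3 MHz mod fs = 68.4 MHz.
68.4 MHz > fs/2 = 39.95 MHz, folds to fs − 68.4 MHz = 11.5 MHz.

11.5 MHz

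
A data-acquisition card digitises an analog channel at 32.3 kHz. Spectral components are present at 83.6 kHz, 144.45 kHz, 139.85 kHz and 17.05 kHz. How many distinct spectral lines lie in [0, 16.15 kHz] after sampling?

3

fs/2 = 16.15 kHz.
83.6 kHz mod fs = 19 kHz.
19 kHz > fs/2 = 16.15 kHz, folds to fs − 19 kHz = 13.3 kHz.
144.45 kHz mod fs = 15.25 kHz.
15.25 kHz ≤ fs/2 = 16.15 kHz, appears at 15.25 kHz.
139.85 kHz mod fs = 10.65 kHz.
10.65 kHz ≤ fs/2 = 16.15 kHz, appears at 10.65 kHz.
17.05 kHz > fs/2 = 16.15 kHz, folds to fs − 17.05 kHz = 15.25 kHz.
Distinct values: {10.65 kHz, 13.3 kHz, 15.25 kHz} → 3.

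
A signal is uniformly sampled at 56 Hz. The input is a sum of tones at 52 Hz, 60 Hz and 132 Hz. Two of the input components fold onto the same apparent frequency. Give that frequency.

fs/2 = 28 Hz.
52 Hz > fs/2 = 28 Hz, folds to fs − 52 Hz = 4 Hz.
60 Hz mod fs = 4 Hz.
4 Hz ≤ fs/2 = 28 Hz, appears at 4 Hz.
132 Hz mod fs = 20 Hz.
20 Hz ≤ fs/2 = 28 Hz, appears at 20 Hz.
52 Hz and 60 Hz both map to 4 Hz.

4 Hz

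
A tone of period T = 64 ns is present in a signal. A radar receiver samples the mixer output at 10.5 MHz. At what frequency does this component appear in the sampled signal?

5.125 MHz

T = 64 ns → f = 1/T = 15.625 MHz.
15.625 MHz mod fs = 5.125 MHz.
5.125 MHz ≤ fs/2 = 5.25 MHz, appears at 5.125 MHz.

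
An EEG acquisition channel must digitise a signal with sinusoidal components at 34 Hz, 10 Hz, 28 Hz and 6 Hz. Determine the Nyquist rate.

Highest-frequency component: 34 Hz.
Nyquist rate = 2 × 34 Hz = 68 Hz.

68 Hz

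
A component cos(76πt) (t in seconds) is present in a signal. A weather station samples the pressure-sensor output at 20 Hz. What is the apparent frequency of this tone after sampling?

2 Hz

ω = 76π rad/s → f = ω/(2π) = 38 Hz.
38 Hz mod fs = 18 Hz.
18 Hz > fs/2 = 10 Hz, folds to fs − 18 Hz = 2 Hz.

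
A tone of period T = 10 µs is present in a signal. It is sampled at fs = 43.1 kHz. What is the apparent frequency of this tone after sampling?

T = 10 µs → f = 1/T = 100 kHz.
100 kHz mod fs = 13.8 kHz.
13.8 kHz ≤ fs/2 = 21.55 kHz, appears at 13.8 kHz.

13.8 kHz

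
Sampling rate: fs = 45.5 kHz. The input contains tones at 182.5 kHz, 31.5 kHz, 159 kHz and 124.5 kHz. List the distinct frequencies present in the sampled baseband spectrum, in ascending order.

fs/2 = 22.75 kHz.
182.5 kHz mod fs = 0.5 kHz.
0.5 kHz ≤ fs/2 = 22.75 kHz, appears at 0.5 kHz.
31.5 kHz > fs/2 = 22.75 kHz, folds to fs − 31.5 kHz = 14 kHz.
159 kHz mod fs = 22.5 kHz.
22.5 kHz ≤ fs/2 = 22.75 kHz, appears at 22.5 kHz.
124.5 kHz mod fs = 33.5 kHz.
33.5 kHz > fs/2 = 22.75 kHz, folds to fs − 33.5 kHz = 12 kHz.
Distinct values: {0.5 kHz, 12 kHz, 14 kHz, 22.5 kHz}.

0.5 kHz, 12 kHz, 14 kHz, 22.5 kHz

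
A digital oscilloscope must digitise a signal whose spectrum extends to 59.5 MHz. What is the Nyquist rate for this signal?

Nyquist rate = 2 × 59.5 MHz = 119 MHz.

119 MHz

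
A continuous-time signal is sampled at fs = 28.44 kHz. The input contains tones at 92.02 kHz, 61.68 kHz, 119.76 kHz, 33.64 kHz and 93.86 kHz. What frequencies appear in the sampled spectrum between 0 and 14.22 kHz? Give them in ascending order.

fs/2 = 14.22 kHz.
92.02 kHz mod fs = 6.7 kHz.
6.7 kHz ≤ fs/2 = 14.22 kHz, appears at 6.7 kHz.
61.68 kHz mod fs = 4.8 kHz.
4.8 kHz ≤ fs/2 = 14.22 kHz, appears at 4.8 kHz.
119.76 kHz mod fs = 6 kHz.
6 kHz ≤ fs/2 = 14.22 kHz, appears at 6 kHz.
33.64 kHz mod fs = 5.2 kHz.
5.2 kHz ≤ fs/2 = 14.22 kHz, appears at 5.2 kHz.
93.86 kHz mod fs = 8.54 kHz.
8.54 kHz ≤ fs/2 = 14.22 kHz, appears at 8.54 kHz.
Distinct values: {4.8 kHz, 5.2 kHz, 6 kHz, 6.7 kHz, 8.54 kHz}.

4.8 kHz, 5.2 kHz, 6 kHz, 6.7 kHz, 8.54 kHz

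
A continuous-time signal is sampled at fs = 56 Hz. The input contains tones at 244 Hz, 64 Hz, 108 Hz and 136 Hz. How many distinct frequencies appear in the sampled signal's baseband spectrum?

4

fs/2 = 28 Hz.
244 Hz mod fs = 20 Hz.
20 Hz ≤ fs/2 = 28 Hz, appears at 20 Hz.
64 Hz mod fs = 8 Hz.
8 Hz ≤ fs/2 = 28 Hz, appears at 8 Hz.
108 Hz mod fs = 52 Hz.
52 Hz > fs/2 = 28 Hz, folds to fs − 52 Hz = 4 Hz.
136 Hz mod fs = 24 Hz.
24 Hz ≤ fs/2 = 28 Hz, appears at 24 Hz.
Distinct values: {4 Hz, 8 Hz, 20 Hz, 24 Hz} → 4.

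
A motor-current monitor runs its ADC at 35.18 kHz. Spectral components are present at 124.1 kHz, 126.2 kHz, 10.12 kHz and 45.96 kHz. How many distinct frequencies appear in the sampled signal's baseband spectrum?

4

fs/2 = 17.59 kHz.
124.1 kHz mod fs = 18.56 kHz.
18.56 kHz > fs/2 = 17.59 kHz, folds to fs − 18.56 kHz = 16.62 kHz.
126.2 kHz mod fs = 20.66 kHz.
20.66 kHz > fs/2 = 17.59 kHz, folds to fs − 20.66 kHz = 14.52 kHz.
10.12 kHz ≤ fs/2 = 17.59 kHz, passes unchanged.
45.96 kHz mod fs = 10.78 kHz.
10.78 kHz ≤ fs/2 = 17.59 kHz, appears at 10.78 kHz.
Distinct values: {10.12 kHz, 10.78 kHz, 14.52 kHz, 16.62 kHz} → 4.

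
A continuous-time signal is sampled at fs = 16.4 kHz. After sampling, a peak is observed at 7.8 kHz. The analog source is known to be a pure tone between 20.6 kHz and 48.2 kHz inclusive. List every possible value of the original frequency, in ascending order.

24.2 kHz, 25 kHz, 40.6 kHz, 41.4 kHz

Frequencies that alias to 7.8 kHz are k·fs ± 7.8 kHz for integer k ≥ 0.
k=0: 7.8 kHz.
k=1: 8.6 kHz, 24.2 kHz.
k=2: 25 kHz, 40.6 kHz.
k=3: 41.4 kHz, 57 kHz.
k=4: 57.8 kHz, 73.4 kHz.
Within [20.6 kHz, 48.2 kHz]: 24.2 kHz, 25 kHz, 40.6 kHz, 41.4 kHz.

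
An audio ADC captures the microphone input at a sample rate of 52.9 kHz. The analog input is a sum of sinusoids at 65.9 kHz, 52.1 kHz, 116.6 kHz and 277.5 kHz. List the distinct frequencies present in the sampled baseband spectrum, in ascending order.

fs/2 = 26.45 kHz.
65.9 kHz mod fs = 13 kHz.
13 kHz ≤ fs/2 = 26.45 kHz, appears at 13 kHz.
52.1 kHz > fs/2 = 26.45 kHz, folds to fs − 52.1 kHz = 0.8 kHz.
116.6 kHz mod fs = 10.8 kHz.
10.8 kHz ≤ fs/2 = 26.45 kHz, appears at 10.8 kHz.
277.5 kHz mod fs = 13 kHz.
13 kHz ≤ fs/2 = 26.45 kHz, appears at 13 kHz.
Distinct values: {0.8 kHz, 10.8 kHz, 13 kHz}.

0.8 kHz, 10.8 kHz, 13 kHz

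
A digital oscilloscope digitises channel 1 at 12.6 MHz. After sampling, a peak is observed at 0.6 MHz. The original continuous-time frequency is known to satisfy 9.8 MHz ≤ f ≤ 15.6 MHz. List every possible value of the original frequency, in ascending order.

12 MHz, 13.2 MHz

Frequencies that alias to 0.6 MHz are k·fs ± 0.6 MHz for integer k ≥ 0.
k=0: 0.6 MHz.
k=1: 12 MHz, 13.2 MHz.
k=2: 24.6 MHz, 25.8 MHz.
Within [9.8 MHz, 15.6 MHz]: 12 MHz, 13.2 MHz.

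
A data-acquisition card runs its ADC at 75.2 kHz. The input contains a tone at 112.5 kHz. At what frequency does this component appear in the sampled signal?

37.3 kHz

112.5 kHz mod fs = 37.3 kHz.
37.3 kHz ≤ fs/2 = 37.6 kHz, appears at 37.3 kHz.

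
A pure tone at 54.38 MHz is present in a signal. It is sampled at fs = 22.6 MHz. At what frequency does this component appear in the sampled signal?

54.38 MHz mod fs = 9.18 MHz.
9.18 MHz ≤ fs/2 = 11.3 MHz, appears at 9.18 MHz.

9.18 MHz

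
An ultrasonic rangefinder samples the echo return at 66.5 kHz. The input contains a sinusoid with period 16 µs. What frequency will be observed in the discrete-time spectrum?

T = 16 µs → f = 1/T = 62.5 kHz.
62.5 kHz > fs/2 = 33.25 kHz, folds to fs − 62.5 kHz = 4 kHz.

4 kHz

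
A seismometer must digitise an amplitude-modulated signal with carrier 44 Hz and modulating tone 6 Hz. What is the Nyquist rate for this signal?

AM sidebands sit at fc ± fm = 38 Hz and 50 Hz.
Highest-frequency component: 50 Hz.
Nyquist rate = 2 × 50 Hz = 100 Hz.

100 Hz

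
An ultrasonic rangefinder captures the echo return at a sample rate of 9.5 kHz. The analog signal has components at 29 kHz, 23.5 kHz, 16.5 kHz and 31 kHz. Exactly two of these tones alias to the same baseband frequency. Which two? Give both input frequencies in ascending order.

16.5 kHz, 31 kHz

fs/2 = 4.75 kHz.
29 kHz mod fs = 0.5 kHz.
0.5 kHz ≤ fs/2 = 4.75 kHz, appears at 0.5 kHz.
23.5 kHz mod fs = 4.5 kHz.
4.5 kHz ≤ fs/2 = 4.75 kHz, appears at 4.5 kHz.
16.5 kHz mod fs = 7 kHz.
7 kHz > fs/2 = 4.75 kHz, folds to fs − 7 kHz = 2.5 kHz.
31 kHz mod fs = 2.5 kHz.
2.5 kHz ≤ fs/2 = 4.75 kHz, appears at 2.5 kHz.
16.5 kHz and 31 kHz both map to 2.5 kHz.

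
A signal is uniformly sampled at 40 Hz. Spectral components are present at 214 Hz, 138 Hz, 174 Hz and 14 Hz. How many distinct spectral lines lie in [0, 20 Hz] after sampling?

fs/2 = 20 Hz.
214 Hz mod fs = 14 Hz.
14 Hz ≤ fs/2 = 20 Hz, appears at 14 Hz.
138 Hz mod fs = 18 Hz.
18 Hz ≤ fs/2 = 20 Hz, appears at 18 Hz.
174 Hz mod fs = 14 Hz.
14 Hz ≤ fs/2 = 20 Hz, appears at 14 Hz.
14 Hz ≤ fs/2 = 20 Hz, passes unchanged.
Distinct values: {14 Hz, 18 Hz} → 2.

2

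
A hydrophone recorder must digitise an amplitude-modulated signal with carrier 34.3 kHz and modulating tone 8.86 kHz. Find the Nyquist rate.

86.32 kHz

AM sidebands sit at fc ± fm = 25.44 kHz and 43.16 kHz.
Highest-frequency component: 43.16 kHz.
Nyquist rate = 2 × 43.16 kHz = 86.32 kHz.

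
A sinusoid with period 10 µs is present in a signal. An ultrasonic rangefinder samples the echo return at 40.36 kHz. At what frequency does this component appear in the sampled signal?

19.28 kHz

T = 10 µs → f = 1/T = 100 kHz.
100 kHz mod fs = 19.28 kHz.
19.28 kHz ≤ fs/2 = 20.18 kHz, appears at 19.28 kHz.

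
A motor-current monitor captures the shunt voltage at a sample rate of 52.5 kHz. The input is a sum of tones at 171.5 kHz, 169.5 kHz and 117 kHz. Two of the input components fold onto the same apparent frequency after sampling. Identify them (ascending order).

fs/2 = 26.25 kHz.
171.5 kHz mod fs = 14 kHz.
14 kHz ≤ fs/2 = 26.25 kHz, appears at 14 kHz.
169.5 kHz mod fs = 12 kHz.
12 kHz ≤ fs/2 = 26.25 kHz, appears at 12 kHz.
117 kHz mod fs = 12 kHz.
12 kHz ≤ fs/2 = 26.25 kHz, appears at 12 kHz.
117 kHz and 169.5 kHz both map to 12 kHz.

117 kHz, 169.5 kHz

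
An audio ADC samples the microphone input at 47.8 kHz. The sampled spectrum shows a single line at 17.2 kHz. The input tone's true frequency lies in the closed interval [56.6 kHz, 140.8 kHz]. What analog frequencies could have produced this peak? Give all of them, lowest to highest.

65 kHz, 78.4 kHz, 112.8 kHz, 126.2 kHz

Frequencies that alias to 17.2 kHz are k·fs ± 17.2 kHz for integer k ≥ 0.
k=0: 17.2 kHz.
k=1: 30.6 kHz, 65 kHz.
k=2: 78.4 kHz, 112.8 kHz.
k=3: 126.2 kHz, 160.6 kHz.
k=4: 174 kHz, 208.4 kHz.
Within [56.6 kHz, 140.8 kHz]: 65 kHz, 78.4 kHz, 112.8 kHz, 126.2 kHz.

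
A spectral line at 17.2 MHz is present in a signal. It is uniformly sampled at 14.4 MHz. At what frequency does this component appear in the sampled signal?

2.8 MHz

17.2 MHz mod fs = 2.8 MHz.
2.8 MHz ≤ fs/2 = 7.2 MHz, appears at 2.8 MHz.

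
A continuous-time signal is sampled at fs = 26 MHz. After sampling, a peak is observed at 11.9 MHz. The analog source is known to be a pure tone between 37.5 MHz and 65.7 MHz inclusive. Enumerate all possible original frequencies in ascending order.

37.9 MHz, 40.1 MHz, 63.9 MHz

Frequencies that alias to 11.9 MHz are k·fs ± 11.9 MHz for integer k ≥ 0.
k=0: 11.9 MHz.
k=1: 14.1 MHz, 37.9 MHz.
k=2: 40.1 MHz, 63.9 MHz.
k=3: 66.1 MHz, 89.9 MHz.
Within [37.5 MHz, 65.7 MHz]: 37.9 MHz, 40.1 MHz, 63.9 MHz.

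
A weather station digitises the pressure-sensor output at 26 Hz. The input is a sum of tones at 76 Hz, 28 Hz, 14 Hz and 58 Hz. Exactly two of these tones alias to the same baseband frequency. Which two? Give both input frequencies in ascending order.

28 Hz, 76 Hz

fs/2 = 13 Hz.
76 Hz mod fs = 24 Hz.
24 Hz > fs/2 = 13 Hz, folds to fs − 24 Hz = 2 Hz.
28 Hz mod fs = 2 Hz.
2 Hz ≤ fs/2 = 13 Hz, appears at 2 Hz.
14 Hz > fs/2 = 13 Hz, folds to fs − 14 Hz = 12 Hz.
58 Hz mod fs = 6 Hz.
6 Hz ≤ fs/2 = 13 Hz, appears at 6 Hz.
28 Hz and 76 Hz both map to 2 Hz.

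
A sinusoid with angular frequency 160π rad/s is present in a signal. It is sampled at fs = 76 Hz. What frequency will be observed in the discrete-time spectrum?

4 Hz

ω = 160π rad/s → f = ω/(2π) = 80 Hz.
80 Hz mod fs = 4 Hz.
4 Hz ≤ fs/2 = 38 Hz, appears at 4 Hz.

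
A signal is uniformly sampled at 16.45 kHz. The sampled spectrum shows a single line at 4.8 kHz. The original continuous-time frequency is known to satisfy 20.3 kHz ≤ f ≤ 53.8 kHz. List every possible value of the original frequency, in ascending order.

Frequencies that alias to 4.8 kHz are k·fs ± 4.8 kHz for integer k ≥ 0.
k=0: 4.8 kHz.
k=1: 11.65 kHz, 21.25 kHz.
k=2: 28.1 kHz, 37.7 kHz.
k=3: 44.55 kHz, 54.15 kHz.
k=4: 61 kHz, 70.6 kHz.
Within [20.3 kHz, 53.8 kHz]: 21.25 kHz, 28.1 kHz, 37.7 kHz, 44.55 kHz.

21.25 kHz, 28.1 kHz, 37.7 kHz, 44.55 kHz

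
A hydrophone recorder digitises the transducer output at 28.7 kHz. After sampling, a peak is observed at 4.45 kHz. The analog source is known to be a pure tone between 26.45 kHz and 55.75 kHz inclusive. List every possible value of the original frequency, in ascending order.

Frequencies that alias to 4.45 kHz are k·fs ± 4.45 kHz for integer k ≥ 0.
k=0: 4.45 kHz.
k=1: 24.25 kHz, 33.15 kHz.
k=2: 52.95 kHz, 61.85 kHz.
k=3: 81.65 kHz, 90.55 kHz.
Within [26.45 kHz, 55.75 kHz]: 33.15 kHz, 52.95 kHz.

33.15 kHz, 52.95 kHz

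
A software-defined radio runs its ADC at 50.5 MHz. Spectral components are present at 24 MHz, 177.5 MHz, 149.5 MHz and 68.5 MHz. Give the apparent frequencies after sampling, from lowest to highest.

fs/2 = 25.25 MHz.
24 MHz ≤ fs/2 = 25.25 MHz, passes unchanged.
177.5 MHz mod fs = 26 MHz.
26 MHz > fs/2 = 25.25 MHz, folds to fs − 26 MHz = 24.5 MHz.
149.5 MHz mod fs = 48.5 MHz.
48.5 MHz > fs/2 = 25.25 MHz, folds to fs − 48.5 MHz = 2 MHz.
68.5 MHz mod fs = 18 MHz.
18 MHz ≤ fs/2 = 25.25 MHz, appears at 18 MHz.
Distinct values: {2 MHz, 18 MHz, 24 MHz, 24.5 MHz}.

2 MHz, 18 MHz, 24 MHz, 24.5 MHz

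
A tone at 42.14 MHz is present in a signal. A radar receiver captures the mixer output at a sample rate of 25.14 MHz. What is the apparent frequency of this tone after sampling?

42.14 MHz mod fs = 17 MHz.
17 MHz > fs/2 = 12.57 MHz, folds to fs − 17 MHz = 8.14 MHz.

8.14 MHz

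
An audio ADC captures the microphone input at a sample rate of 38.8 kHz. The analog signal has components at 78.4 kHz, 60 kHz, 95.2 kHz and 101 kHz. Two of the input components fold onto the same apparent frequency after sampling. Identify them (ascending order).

fs/2 = 19.4 kHz.
78.4 kHz mod fs = 0.8 kHz.
0.8 kHz ≤ fs/2 = 19.4 kHz, appears at 0.8 kHz.
60 kHz mod fs = 21.2 kHz.
21.2 kHz > fs/2 = 19.4 kHz, folds to fs − 21.2 kHz = 17.6 kHz.
95.2 kHz mod fs = 17.6 kHz.
17.6 kHz ≤ fs/2 = 19.4 kHz, appears at 17.6 kHz.
101 kHz mod fs = 23.4 kHz.
23.4 kHz > fs/2 = 19.4 kHz, folds to fs − 23.4 kHz = 15.4 kHz.
60 kHz and 95.2 kHz both map to 17.6 kHz.

60 kHz, 95.2 kHz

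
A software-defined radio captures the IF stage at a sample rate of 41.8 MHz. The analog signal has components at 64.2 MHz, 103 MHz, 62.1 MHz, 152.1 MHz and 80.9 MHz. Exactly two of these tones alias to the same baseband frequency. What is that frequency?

fs/2 = 20.9 MHz.
64.2 MHz mod fs = 22.4 MHz.
22.4 MHz > fs/2 = 20.9 MHz, folds to fs − 22.4 MHz = 19.4 MHz.
103 MHz mod fs = 19.4 MHz.
19.4 MHz ≤ fs/2 = 20.9 MHz, appears at 19.4 MHz.
62.1 MHz mod fs = 20.3 MHz.
20.3 MHz ≤ fs/2 = 20.9 MHz, appears at 20.3 MHz.
152.1 MHz mod fs = 26.7 MHz.
26.7 MHz > fs/2 = 20.9 MHz, folds to fs − 26.7 MHz = 15.1 MHz.
80.9 MHz mod fs = 39.1 MHz.
39.1 MHz > fs/2 = 20.9 MHz, folds to fs − 39.1 MHz = 2.7 MHz.
64.2 MHz and 103 MHz both map to 19.4 MHz.

19.4 MHz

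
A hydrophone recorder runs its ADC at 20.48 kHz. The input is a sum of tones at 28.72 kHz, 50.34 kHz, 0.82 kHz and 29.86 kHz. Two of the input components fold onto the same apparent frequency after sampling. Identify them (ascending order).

29.86 kHz, 50.34 kHz

fs/2 = 10.24 kHz.
28.72 kHz mod fs = 8.24 kHz.
8.24 kHz ≤ fs/2 = 10.24 kHz, appears at 8.24 kHz.
50.34 kHz mod fs = 9.38 kHz.
9.38 kHz ≤ fs/2 = 10.24 kHz, appears at 9.38 kHz.
0.82 kHz ≤ fs/2 = 10.24 kHz, passes unchanged.
29.86 kHz mod fs = 9.38 kHz.
9.38 kHz ≤ fs/2 = 10.24 kHz, appears at 9.38 kHz.
29.86 kHz and 50.34 kHz both map to 9.38 kHz.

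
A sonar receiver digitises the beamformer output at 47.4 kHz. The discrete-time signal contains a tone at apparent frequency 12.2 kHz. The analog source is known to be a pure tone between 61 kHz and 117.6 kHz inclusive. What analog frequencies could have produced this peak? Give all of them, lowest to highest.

82.6 kHz, 107 kHz

Frequencies that alias to 12.2 kHz are k·fs ± 12.2 kHz for integer k ≥ 0.
k=0: 12.2 kHz.
k=1: 35.2 kHz, 59.6 kHz.
k=2: 82.6 kHz, 107 kHz.
k=3: 130 kHz, 154.4 kHz.
Within [61 kHz, 117.6 kHz]: 82.6 kHz, 107 kHz.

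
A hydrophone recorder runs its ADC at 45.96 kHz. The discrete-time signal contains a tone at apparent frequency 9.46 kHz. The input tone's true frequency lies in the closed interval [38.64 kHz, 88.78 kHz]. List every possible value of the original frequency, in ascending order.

Frequencies that alias to 9.46 kHz are k·fs ± 9.46 kHz for integer k ≥ 0.
k=0: 9.46 kHz.
k=1: 36.5 kHz, 55.42 kHz.
k=2: 82.46 kHz, 101.38 kHz.
k=3: 128.42 kHz, 147.34 kHz.
Within [38.64 kHz, 88.78 kHz]: 55.42 kHz, 82.46 kHz.

55.42 kHz, 82.46 kHz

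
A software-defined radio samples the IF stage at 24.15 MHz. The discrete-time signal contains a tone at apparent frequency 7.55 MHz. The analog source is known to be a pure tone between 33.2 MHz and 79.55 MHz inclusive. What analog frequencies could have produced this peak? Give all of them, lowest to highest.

40.75 MHz, 55.85 MHz, 64.9 MHz

Frequencies that alias to 7.55 MHz are k·fs ± 7.55 MHz for integer k ≥ 0.
k=0: 7.55 MHz.
k=1: 16.6 MHz, 31.7 MHz.
k=2: 40.75 MHz, 55.85 MHz.
k=3: 64.9 MHz, 80 MHz.
k=4: 89.05 MHz, 104.15 MHz.
Within [33.2 MHz, 79.55 MHz]: 40.75 MHz, 55.85 MHz, 64.9 MHz.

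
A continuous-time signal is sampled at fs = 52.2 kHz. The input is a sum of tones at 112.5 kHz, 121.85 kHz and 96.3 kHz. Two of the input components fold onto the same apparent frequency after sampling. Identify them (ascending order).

fs/2 = 26.1 kHz.
112.5 kHz mod fs = 8.1 kHz.
8.1 kHz ≤ fs/2 = 26.1 kHz, appears at 8.1 kHz.
121.85 kHz mod fs = 17.45 kHz.
17.45 kHz ≤ fs/2 = 26.1 kHz, appears at 17.45 kHz.
96.3 kHz mod fs = 44.1 kHz.
44.1 kHz > fs/2 = 26.1 kHz, folds to fs − 44.1 kHz = 8.1 kHz.
96.3 kHz and 112.5 kHz both map to 8.1 kHz.

96.3 kHz, 112.5 kHz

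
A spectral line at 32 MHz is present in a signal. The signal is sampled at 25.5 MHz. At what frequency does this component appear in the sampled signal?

6.5 MHz

32 MHz mod fs = 6.5 MHz.
6.5 MHz ≤ fs/2 = 12.75 MHz, appears at 6.5 MHz.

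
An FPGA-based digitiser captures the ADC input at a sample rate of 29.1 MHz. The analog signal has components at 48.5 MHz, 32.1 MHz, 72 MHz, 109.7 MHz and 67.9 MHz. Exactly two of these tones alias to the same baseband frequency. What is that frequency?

fs/2 = 14.55 MHz.
48.5 MHz mod fs = 19.4 MHz.
19.4 MHz > fs/2 = 14.55 MHz, folds to fs − 19.4 MHz = 9.7 MHz.
32.1 MHz mod fs = 3 MHz.
3 MHz ≤ fs/2 = 14.55 MHz, appears at 3 MHz.
72 MHz mod fs = 13.8 MHz.
13.8 MHz ≤ fs/2 = 14.55 MHz, appears at 13.8 MHz.
109.7 MHz mod fs = 22.4 MHz.
22.4 MHz > fs/2 = 14.55 MHz, folds to fs − 22.4 MHz = 6.7 MHz.
67.9 MHz mod fs = 9.7 MHz.
9.7 MHz ≤ fs/2 = 14.55 MHz, appears at 9.7 MHz.
48.5 MHz and 67.9 MHz both map to 9.7 MHz.

9.7 MHz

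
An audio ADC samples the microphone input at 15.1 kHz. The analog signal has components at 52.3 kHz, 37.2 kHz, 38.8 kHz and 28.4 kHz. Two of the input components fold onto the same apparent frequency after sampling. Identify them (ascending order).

37.2 kHz, 52.3 kHz

fs/2 = 7.55 kHz.
52.3 kHz mod fs = 7 kHz.
7 kHz ≤ fs/2 = 7.55 kHz, appears at 7 kHz.
37.2 kHz mod fs = 7 kHz.
7 kHz ≤ fs/2 = 7.55 kHz, appears at 7 kHz.
38.8 kHz mod fs = 8.6 kHz.
8.6 kHz > fs/2 = 7.55 kHz, folds to fs − 8.6 kHz = 6.5 kHz.
28.4 kHz mod fs = 13.3 kHz.
13.3 kHz > fs/2 = 7.55 kHz, folds to fs − 13.3 kHz = 1.8 kHz.
37.2 kHz and 52.3 kHz both map to 7 kHz.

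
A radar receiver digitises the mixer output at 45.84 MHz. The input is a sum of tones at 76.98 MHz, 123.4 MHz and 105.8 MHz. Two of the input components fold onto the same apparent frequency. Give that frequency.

14.12 MHz

fs/2 = 22.92 MHz.
76.98 MHz mod fs = 31.14 MHz.
31.14 MHz > fs/2 = 22.92 MHz, folds to fs − 31.14 MHz = 14.7 MHz.
123.4 MHz mod fs = 31.72 MHz.
31.72 MHz > fs/2 = 22.92 MHz, folds to fs − 31.72 MHz = 14.12 MHz.
105.8 MHz mod fs = 14.12 MHz.
14.12 MHz ≤ fs/2 = 22.92 MHz, appears at 14.12 MHz.
105.8 MHz and 123.4 MHz both map to 14.12 MHz.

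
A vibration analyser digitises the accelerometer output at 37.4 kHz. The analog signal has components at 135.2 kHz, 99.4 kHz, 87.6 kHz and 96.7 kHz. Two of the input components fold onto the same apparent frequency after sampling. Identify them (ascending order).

87.6 kHz, 99.4 kHz

fs/2 = 18.7 kHz.
135.2 kHz mod fs = 23 kHz.
23 kHz > fs/2 = 18.7 kHz, folds to fs − 23 kHz = 14.4 kHz.
99.4 kHz mod fs = 24.6 kHz.
24.6 kHz > fs/2 = 18.7 kHz, folds to fs − 24.6 kHz = 12.8 kHz.
87.6 kHz mod fs = 12.8 kHz.
12.8 kHz ≤ fs/2 = 18.7 kHz, appears at 12.8 kHz.
96.7 kHz mod fs = 21.9 kHz.
21.9 kHz > fs/2 = 18.7 kHz, folds to fs − 21.9 kHz = 15.5 kHz.
87.6 kHz and 99.4 kHz both map to 12.8 kHz.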